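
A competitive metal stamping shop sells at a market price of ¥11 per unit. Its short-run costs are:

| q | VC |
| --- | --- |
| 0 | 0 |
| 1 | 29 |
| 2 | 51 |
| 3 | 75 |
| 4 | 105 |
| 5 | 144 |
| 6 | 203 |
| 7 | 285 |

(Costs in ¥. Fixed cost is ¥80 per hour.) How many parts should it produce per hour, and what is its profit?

Profit at each row (π = 11q − TC): q=0: -80; q=1: -98; q=2: -109; q=3: -122; q=4: -141; q=5: -169; q=6: -217; q=7: -288.
Profit is highest at q = 0. Equivalently, the lowest AVC in the table is 75/3 ≈ ¥25 at q = 3, and P = ¥11 falls below it — price never covers variable cost, so the firm shuts down and loses only its fixed cost.

q = 0 (shut down); profit = -¥80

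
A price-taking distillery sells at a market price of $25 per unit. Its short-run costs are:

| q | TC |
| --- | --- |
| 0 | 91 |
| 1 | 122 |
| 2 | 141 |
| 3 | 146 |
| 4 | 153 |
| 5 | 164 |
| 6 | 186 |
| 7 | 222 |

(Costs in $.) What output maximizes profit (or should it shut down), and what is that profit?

Tabulate TR − TC: q=0: -91; q=1: -97; q=2: -91; q=3: -71; q=4: -53; q=5: -39; q=6: -36; q=7: -47.
Profit is maximized at q = 6. AVC there is 95/6 = $15.83 ≤ P, so producing beats shutting down (which would give -$91).

q = 6; profit = -$36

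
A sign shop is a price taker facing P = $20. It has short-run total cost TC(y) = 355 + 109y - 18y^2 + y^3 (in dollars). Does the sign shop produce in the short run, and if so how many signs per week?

From TC, MC = TC'(y) = 109 - 36y + 3y^2 and AVC = VC/y = 109 - 18y + y^2.
AVC is minimized where dAVC/dy = -18 + 2y = 0, at y = 9; min AVC = 109 - 18·9 + 9^2 = $28.
Since P = $20 < min AVC = $28, price fails to cover variable cost at any output.
Best response: produce nothing and absorb the $355 fixed cost.

Shut down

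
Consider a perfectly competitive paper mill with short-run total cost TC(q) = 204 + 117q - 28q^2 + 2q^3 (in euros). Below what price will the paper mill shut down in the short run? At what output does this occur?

€19 per unit, at q = 7

Short-run supply begins at min AVC. From VC = 117q - 28q^2 + 2q^3, AVC = 117 - 28q + 2q^2.
dAVC/dq = -28 + 4q = 0 gives q = 7. min AVC = 117 - 28·7 + 2·7^2 = 19.
So the shutdown price is €19.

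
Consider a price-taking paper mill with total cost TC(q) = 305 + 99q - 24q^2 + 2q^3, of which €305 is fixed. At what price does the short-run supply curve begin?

€27 per unit

The shutdown price is the minimum of AVC. VC = 99q - 24q^2 + 2q^3, so AVC = 99 - 24q + 2q^2.
dAVC/dq = -24 + 4q = 0 gives q = 6. min AVC = 99 - 24·6 + 2·6^2 = 27.
The firm shuts down for any P below €27.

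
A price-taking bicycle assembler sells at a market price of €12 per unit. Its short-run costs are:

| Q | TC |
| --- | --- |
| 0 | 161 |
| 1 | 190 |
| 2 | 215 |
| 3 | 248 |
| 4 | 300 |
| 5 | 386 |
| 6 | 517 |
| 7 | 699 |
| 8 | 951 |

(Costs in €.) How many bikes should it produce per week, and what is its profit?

Q = 0 (shut down); profit = -€161

Profit at each row (π = 12Q − TC): Q=0: -161; Q=1: -178; Q=2: -191; Q=3: -212; Q=4: -252; Q=5: -326; Q=6: -445; Q=7: -615; Q=8: -855.
Profit is highest at Q = 0. Equivalently, the lowest AVC in the table is 54/2 ≈ €27 at Q = 2, and P = €12 falls below it — price never covers variable cost, so the firm shuts down and loses only its fixed cost.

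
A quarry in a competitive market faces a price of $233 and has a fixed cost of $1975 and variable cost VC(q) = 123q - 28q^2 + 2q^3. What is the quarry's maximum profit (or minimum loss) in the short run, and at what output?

AVC = 123 - 28q + 2q^2 has its minimum $25 at q = 7; price $233 clears that bar, so the firm operates.
MC = 123 - 56q + 6q^2. Setting P = MC and taking the root on the rising branch gives q* = 11.
TR = 233·11 = 2563. TC = 1975 + 627 = 2602. Profit = 2563 − 2602 = -$39.
Shutting down would mean losing the fixed cost of $1975, so operating at a loss of $39 is better by $1936.

Profit = -$39 at q = 11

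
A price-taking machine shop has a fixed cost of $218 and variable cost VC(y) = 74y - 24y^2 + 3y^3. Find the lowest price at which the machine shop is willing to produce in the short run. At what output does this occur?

$26 per unit, at y = 4

Short-run supply begins at min AVC. From VC = 74y - 24y^2 + 3y^3, AVC = 74 - 24y + 3y^2.
At the minimum of AVC, MC = AVC. MC = 74 - 48y + 9y^2; setting MC = AVC gives 6y^2 - 24y = 0, so y = 4. min AVC = 26.
So the shutdown price is $26.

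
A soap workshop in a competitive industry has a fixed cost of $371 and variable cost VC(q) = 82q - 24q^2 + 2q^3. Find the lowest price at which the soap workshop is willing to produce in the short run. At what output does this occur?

Short-run supply begins at min AVC. From VC = 82q - 24q^2 + 2q^3, AVC = 82 - 24q + 2q^2.
At the minimum of AVC, MC = AVC. MC = 82 - 48q + 6q^2; setting MC = AVC gives 4q^2 - 24q = 0, so q = 6. min AVC = 10.
The firm shuts down for any P below $10.

$10 per unit, at q = 6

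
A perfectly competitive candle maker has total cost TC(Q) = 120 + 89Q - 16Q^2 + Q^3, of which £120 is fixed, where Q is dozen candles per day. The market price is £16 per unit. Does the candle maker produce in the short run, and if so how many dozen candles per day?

Strip out fixed cost: VC = 89Q - 16Q^2 + Q^3. Then AVC = 89 - 16Q + Q^2 and MC = 89 - 32Q + 3Q^2.
The AVC parabola has its vertex at Q = 16/2 = 8, where AVC = 89 - 16·8 + 8^2 = £25.
With P < min AVC (£16 < £25), every unit sold adds to the loss.
Shutting down limits the loss to fixed cost, £120.

Shut down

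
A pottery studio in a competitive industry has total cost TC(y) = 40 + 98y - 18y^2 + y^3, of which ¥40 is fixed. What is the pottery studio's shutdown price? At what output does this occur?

Short-run supply begins at min AVC. From VC = 98y - 18y^2 + y^3, AVC = 98 - 18y + y^2.
At the minimum of AVC, MC = AVC. MC = 98 - 36y + 3y^2; setting MC = AVC gives 2y^2 - 18y = 0, so y = 9. min AVC = 17.
The firm shuts down for any P below ¥17.

¥17 per unit, at y = 9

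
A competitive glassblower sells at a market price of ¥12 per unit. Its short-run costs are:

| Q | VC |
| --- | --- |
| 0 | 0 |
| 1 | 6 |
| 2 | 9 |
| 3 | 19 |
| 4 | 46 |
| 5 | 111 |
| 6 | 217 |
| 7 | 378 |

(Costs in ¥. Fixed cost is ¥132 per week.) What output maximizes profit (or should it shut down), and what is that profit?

Q = 3; profit = -¥115

Tabulate TR − TC: Q=0: -132; Q=1: -126; Q=2: -117; Q=3: -115; Q=4: -130; Q=5: -183; Q=6: -277; Q=7: -426.
Profit is maximized at Q = 3. AVC there is 19/3 = ¥6.33 ≤ P, so producing beats shutting down (which would give -¥132).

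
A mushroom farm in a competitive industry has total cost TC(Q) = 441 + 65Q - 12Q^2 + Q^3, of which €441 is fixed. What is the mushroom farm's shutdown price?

€29 per unit

The shutdown price is the minimum of AVC. VC = 65Q - 12Q^2 + Q^3, so AVC = 65 - 12Q + Q^2.
At the minimum of AVC, MC = AVC. MC = 65 - 24Q + 3Q^2; setting MC = AVC gives 2Q^2 - 12Q = 0, so Q = 6. min AVC = 29.
For P < €29 the firm produces nothing.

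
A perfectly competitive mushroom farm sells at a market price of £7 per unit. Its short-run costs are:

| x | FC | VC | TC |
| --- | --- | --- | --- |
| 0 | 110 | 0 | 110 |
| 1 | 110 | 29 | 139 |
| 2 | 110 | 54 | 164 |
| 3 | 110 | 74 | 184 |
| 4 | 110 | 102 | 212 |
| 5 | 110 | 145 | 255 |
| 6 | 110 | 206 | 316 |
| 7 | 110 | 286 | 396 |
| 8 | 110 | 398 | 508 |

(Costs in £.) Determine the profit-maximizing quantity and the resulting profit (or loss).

x = 0 (shut down); profit = -£110

Profit at each row (π = 7x − TC): x=0: -110; x=1: -132; x=2: -150; x=3: -163; x=4: -184; x=5: -220; x=6: -274; x=7: -347; x=8: -452.
Profit is highest at x = 0. Equivalently, the lowest AVC in the table is 74/3 ≈ £24.67 at x = 3, and P = £7 falls below it — price never covers variable cost, so the firm shuts down and loses only its fixed cost.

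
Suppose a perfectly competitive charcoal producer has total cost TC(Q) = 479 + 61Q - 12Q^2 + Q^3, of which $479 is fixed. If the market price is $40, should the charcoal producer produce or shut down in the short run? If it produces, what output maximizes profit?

From TC, MC = TC'(Q) = 61 - 24Q + 3Q^2 and AVC = VC/Q = 61 - 12Q + Q^2.
The AVC parabola has its vertex at Q = 12/2 = 6, where AVC = 61 - 12·6 + 6^2 = $25.
Because $40 ≥ $25, revenue can cover variable cost; the firm operates.
Set P = MC: 40 = 61 - 24Q + 3Q^2 → 21 - 24Q + 3Q^2 = 0. The roots are Q = 1 and Q = 7; the profit-maximizing output is on the rising part of MC, so Q* = 7.
Check: AVC at Q = 7 is $26 ≤ P, so revenue covers variable cost.
Profit = P·Q − TC = 40·7 − 661 = -$381, a loss, but smaller than the $479 fixed cost the firm would lose by shutting down.

Produce at Q = 7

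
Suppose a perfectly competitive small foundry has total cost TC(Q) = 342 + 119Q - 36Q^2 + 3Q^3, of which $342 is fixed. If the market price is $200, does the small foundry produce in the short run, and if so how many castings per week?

Produce at Q = 9

From TC, MC = TC'(Q) = 119 - 72Q + 9Q^2 and AVC = VC/Q = 119 - 36Q + 3Q^2.
The AVC parabola has its vertex at Q = 36/6 = 6, where AVC = 119 - 36·6 + 3·6^2 = $11.
Because $200 ≥ $11, revenue can cover variable cost; the firm operates.
Solving P = MC: -81 - 72Q + 9Q^2 = 0 ⇒ Q = -1 or 9. On the upward-sloping branch, Q* = 9.
Check: AVC at Q = 9 is $38 ≤ P, so revenue covers variable cost.
Profit = P·Q − TC = 200·9 − 684 = $1116.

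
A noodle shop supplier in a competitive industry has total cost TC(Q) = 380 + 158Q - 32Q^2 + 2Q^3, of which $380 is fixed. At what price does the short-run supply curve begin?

The shutdown price is the minimum of AVC. VC = 158Q - 32Q^2 + 2Q^3, so AVC = 158 - 32Q + 2Q^2.
dAVC/dQ = -32 + 4Q = 0 gives Q = 8. min AVC = 158 - 32·8 + 2·8^2 = 30.
For P < $30 the firm produces nothing.

$30 per unit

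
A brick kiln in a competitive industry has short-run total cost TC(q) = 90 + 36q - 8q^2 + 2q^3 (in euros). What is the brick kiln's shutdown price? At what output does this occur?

Short-run supply begins at min AVC. From VC = 36q - 8q^2 + 2q^3, AVC = 36 - 8q + 2q^2.
dAVC/dq = -8 + 4q = 0 gives q = 2. min AVC = 36 - 8·2 + 2·2^2 = 28.
So the shutdown price is €28.

€28 per unit, at q = 2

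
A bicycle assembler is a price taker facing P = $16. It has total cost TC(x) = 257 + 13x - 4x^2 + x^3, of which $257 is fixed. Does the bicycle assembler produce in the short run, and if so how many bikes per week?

Produce at x = 3

Variable cost is VC = 13x - 4x^2 + x^3, so AVC = VC/x = 13 - 4x + x^2 and MC = dTC/dx = 13 - 8x + 3x^2.
AVC hits its minimum where MC = AVC, at x = 2, giving min AVC = 13 - 4·2 + 2^2 = $9.
Since P = $16 ≥ min AVC = $9, price covers variable cost and the firm should produce.
Solving P = MC: -3 - 8x + 3x^2 = 0 ⇒ x = -1/3 or 3. On the upward-sloping branch, x* = 3.
Check: AVC at x = 3 is $10 ≤ P, so revenue covers variable cost.
Profit = P·x − TC = 16·3 − 287 = -$239, a loss, but smaller than the $257 fixed cost the firm would lose by shutting down.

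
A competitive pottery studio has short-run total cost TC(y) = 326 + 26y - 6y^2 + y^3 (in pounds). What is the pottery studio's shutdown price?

Short-run supply begins at min AVC. From VC = 26y - 6y^2 + y^3, AVC = 26 - 6y + y^2.
At the minimum of AVC, MC = AVC. MC = 26 - 12y + 3y^2; setting MC = AVC gives 2y^2 - 6y = 0, so y = 3. min AVC = 17.
For P < £17 the firm produces nothing.

£17 per unit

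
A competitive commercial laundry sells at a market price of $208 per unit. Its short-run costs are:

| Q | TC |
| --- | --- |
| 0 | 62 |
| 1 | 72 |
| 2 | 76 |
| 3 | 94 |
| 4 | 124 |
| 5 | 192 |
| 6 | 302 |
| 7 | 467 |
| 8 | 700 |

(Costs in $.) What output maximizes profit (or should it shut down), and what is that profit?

Q = 7; profit = $989

Tabulate TR − TC: Q=0: -62; Q=1: 136; Q=2: 340; Q=3: 530; Q=4: 708; Q=5: 848; Q=6: 946; Q=7: 989; Q=8: 964.
Profit is maximized at Q = 7. AVC there is 405/7 = $57.86 ≤ P, so producing beats shutting down (which would give -$62).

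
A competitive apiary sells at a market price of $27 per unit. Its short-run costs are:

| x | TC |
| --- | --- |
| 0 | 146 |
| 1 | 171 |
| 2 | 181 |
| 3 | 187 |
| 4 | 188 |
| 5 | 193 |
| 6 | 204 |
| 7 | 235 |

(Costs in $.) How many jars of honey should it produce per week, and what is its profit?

Compute π = P·x − TC at each output: x=0: -146; x=1: -144; x=2: -127; x=3: -106; x=4: -80; x=5: -58; x=6: -42; x=7: -46.
Profit is maximized at x = 6. AVC there is 58/6 = $9.67 ≤ P, so producing beats shutting down (which would give -$146).

x = 6; profit = -$42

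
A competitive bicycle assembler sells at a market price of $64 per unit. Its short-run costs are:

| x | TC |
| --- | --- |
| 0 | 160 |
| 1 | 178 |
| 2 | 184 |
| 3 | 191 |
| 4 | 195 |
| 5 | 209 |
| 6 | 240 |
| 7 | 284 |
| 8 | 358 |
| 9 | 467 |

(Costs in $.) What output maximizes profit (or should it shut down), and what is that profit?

Profit at each row (π = 64x − TC): x=0: -160; x=1: -114; x=2: -56; x=3: 1; x=4: 61; x=5: 111; x=6: 144; x=7: 164; x=8: 154; x=9: 109.
Profit is maximized at x = 7. AVC there is 124/7 = $17.71 ≤ P, so producing beats shutting down (which would give -$160).

x = 7; profit = $164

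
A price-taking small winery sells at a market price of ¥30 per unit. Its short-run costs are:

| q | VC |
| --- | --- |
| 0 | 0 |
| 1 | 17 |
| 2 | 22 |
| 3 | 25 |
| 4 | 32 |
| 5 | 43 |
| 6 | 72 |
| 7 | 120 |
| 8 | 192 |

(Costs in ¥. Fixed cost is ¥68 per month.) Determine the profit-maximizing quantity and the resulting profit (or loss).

q = 6; profit = ¥40

Tabulate TR − TC: q=0: -68; q=1: -55; q=2: -30; q=3: -3; q=4: 20; q=5: 39; q=6: 40; q=7: 22; q=8: -20.
Profit is maximized at q = 6. AVC there is 72/6 = ¥12 ≤ P, so producing beats shutting down (which would give -¥68).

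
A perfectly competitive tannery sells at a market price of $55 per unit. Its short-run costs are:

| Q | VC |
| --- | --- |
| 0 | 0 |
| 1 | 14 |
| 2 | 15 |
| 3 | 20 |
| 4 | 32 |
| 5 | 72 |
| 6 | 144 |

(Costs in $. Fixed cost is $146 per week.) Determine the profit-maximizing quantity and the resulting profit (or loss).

Compute π = P·Q − TC at each output: Q=0: -146; Q=1: -105; Q=2: -51; Q=3: -1; Q=4: 42; Q=5: 57; Q=6: 40.
Profit is maximized at Q = 5. AVC there is 72/5 = $14.40 ≤ P, so producing beats shutting down (which would give -$146).

Q = 5; profit = $57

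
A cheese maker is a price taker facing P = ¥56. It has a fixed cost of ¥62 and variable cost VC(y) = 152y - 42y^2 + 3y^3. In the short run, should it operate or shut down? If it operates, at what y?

Variable cost is VC = 152y - 42y^2 + 3y^3, so AVC = VC/y = 152 - 42y + 3y^2 and MC = dTC/dy = 152 - 84y + 9y^2.
The AVC parabola has its vertex at y = 42/6 = 7, where AVC = 152 - 42·7 + 3·7^2 = ¥5.
P = ¥56 exceeds min AVC = ¥5, so the firm stays open.
Solving P = MC: 96 - 84y + 9y^2 = 0 ⇒ y = 4/3 or 8. On the upward-sloping branch, y* = 8.
Check: AVC at y = 8 is ¥8 ≤ P, so revenue covers variable cost.
Profit = P·y − TC = 56·8 − 126 = ¥322.

Produce at y = 8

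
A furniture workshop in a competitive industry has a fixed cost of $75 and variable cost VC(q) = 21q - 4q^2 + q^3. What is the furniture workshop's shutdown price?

$17 per unit

The shutdown price is the minimum of AVC. VC = 21q - 4q^2 + q^3, so AVC = 21 - 4q + q^2.
At the minimum of AVC, MC = AVC. MC = 21 - 8q + 3q^2; setting MC = AVC gives 2q^2 - 4q = 0, so q = 2. min AVC = 17.
The firm shuts down for any P below $17.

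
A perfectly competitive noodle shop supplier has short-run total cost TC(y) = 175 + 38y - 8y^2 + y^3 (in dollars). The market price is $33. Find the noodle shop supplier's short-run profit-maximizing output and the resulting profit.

AVC = 38 - 8y + y^2; min AVC = $22 at y = 4. Since P = $33 ≥ min AVC, the firm produces.
With MC = 38 - 16y + 3y^2, P = MC on the upward-sloping part at y* = 5.
TR = 33·5 = 165. TC = 175 + 115 = 290. Profit = 165 − 290 = -$125.
Shutting down would mean losing the fixed cost of $175, so operating at a loss of $125 is better by $50.

Profit = -$125 at y = 5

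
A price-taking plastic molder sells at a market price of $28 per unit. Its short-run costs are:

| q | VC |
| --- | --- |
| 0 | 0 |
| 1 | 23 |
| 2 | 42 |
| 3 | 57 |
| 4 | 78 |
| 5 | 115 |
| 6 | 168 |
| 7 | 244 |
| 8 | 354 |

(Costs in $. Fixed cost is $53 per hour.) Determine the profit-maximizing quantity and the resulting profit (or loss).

q = 4; profit = -$19

Profit at each row (π = 28q − TC): q=0: -53; q=1: -48; q=2: -39; q=3: -26; q=4: -19; q=5: -28; q=6: -53; q=7: -101; q=8: -183.
Profit is maximized at q = 4. AVC there is 78/4 = $19.50 ≤ P, so producing beats shutting down (which would give -$53).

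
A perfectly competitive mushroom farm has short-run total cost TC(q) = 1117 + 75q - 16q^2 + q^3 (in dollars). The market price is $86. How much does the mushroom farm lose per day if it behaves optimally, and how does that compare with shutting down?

Profit = -$391 at q = 11

AVC = 75 - 16q + q^2; min AVC = $11 at q = 8. Since P = $86 ≥ min AVC, the firm produces.
MC = 75 - 32q + 3q^2. Setting P = MC and taking the root on the rising branch gives q* = 11.
TR = 86·11 = 946. TC = 1117 + 220 = 1337. Profit = 946 − 1337 = -$391.
That loss of $391 beats the $1117 the firm would lose by shutting down; producing recovers $726 of fixed cost.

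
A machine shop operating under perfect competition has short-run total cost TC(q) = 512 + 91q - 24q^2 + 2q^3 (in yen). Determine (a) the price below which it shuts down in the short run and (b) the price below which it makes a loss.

Shutdown price = ¥19; break-even price = ¥91

Shutdown price = min AVC. AVC = 91 - 24q + 2q^2, with vertex at q = 6 and minimum ¥19.
ATC = 512/q + 91 - 24q + 2q^2. Setting dATC/dq = −512/q^2 − 24 + 4q = 0 gives q = 8 (since 4·8^3 − 24·8^2 = 512).
min ATC = 512/8 + 91 − 24·8 + 2·8^2 = ¥91. That is the break-even price.
Between these two prices the firm operates at a loss; above ¥91 it earns a profit.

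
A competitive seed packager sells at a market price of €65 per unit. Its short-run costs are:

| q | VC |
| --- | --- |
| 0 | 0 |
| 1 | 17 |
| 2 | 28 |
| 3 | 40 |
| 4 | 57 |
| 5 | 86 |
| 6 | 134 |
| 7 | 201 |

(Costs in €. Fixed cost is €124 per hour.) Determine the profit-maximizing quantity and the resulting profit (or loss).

Compute π = P·q − TC at each output: q=0: -124; q=1: -76; q=2: -22; q=3: 31; q=4: 79; q=5: 115; q=6: 132; q=7: 130.
Profit is maximized at q = 6. AVC there is 134/6 = €22.33 ≤ P, so producing beats shutting down (which would give -€124).

q = 6; profit = €132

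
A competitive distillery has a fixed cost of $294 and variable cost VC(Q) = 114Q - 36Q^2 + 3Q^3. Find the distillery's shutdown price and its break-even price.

Shutdown price = $6; break-even price = $51

AVC = 114 - 36Q + 3Q^2; minimized at Q = 6, giving min AVC = $6. That is the shutdown price.
ATC = 294/Q + 114 - 36Q + 3Q^2. Setting dATC/dQ = −294/Q^2 − 36 + 6Q = 0 gives Q = 7 (since 6·7^3 − 36·7^2 = 294).
min ATC = 294/7 + 114 − 36·7 + 3·7^2 = $51. That is the break-even price.
For $6 ≤ P < $51 the firm produces at a loss; below $6 it shuts down.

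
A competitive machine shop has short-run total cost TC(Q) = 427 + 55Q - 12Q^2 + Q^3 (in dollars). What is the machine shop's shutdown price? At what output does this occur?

The shutdown price is the minimum of AVC. VC = 55Q - 12Q^2 + Q^3, so AVC = 55 - 12Q + Q^2.
At the minimum of AVC, MC = AVC. MC = 55 - 24Q + 3Q^2; setting MC = AVC gives 2Q^2 - 12Q = 0, so Q = 6. min AVC = 19.
For P < $19 the firm produces nothing.

$19 per unit, at Q = 6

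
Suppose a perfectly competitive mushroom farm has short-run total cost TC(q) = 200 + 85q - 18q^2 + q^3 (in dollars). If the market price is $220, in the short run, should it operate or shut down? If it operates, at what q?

Variable cost is VC = 85q - 18q^2 + q^3, so AVC = VC/q = 85 - 18q + q^2 and MC = dTC/dq = 85 - 36q + 3q^2.
AVC hits its minimum where MC = AVC, at q = 9, giving min AVC = 85 - 18·9 + 9^2 = $4.
P = $220 exceeds min AVC = $4, so the firm stays open.
Solving P = MC: -135 - 36q + 3q^2 = 0 ⇒ q = -3 or 15. On the upward-sloping branch, q* = 15.
Check: AVC at q = 15 is $40 ≤ P, so revenue covers variable cost.
Profit = P·q − TC = 220·15 − 800 = $2500.

Produce at q = 15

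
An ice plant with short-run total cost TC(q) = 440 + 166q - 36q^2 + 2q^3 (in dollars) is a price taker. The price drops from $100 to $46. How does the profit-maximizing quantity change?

AVC = 166 - 36q + 2q^2, minimized at q = 9 where min AVC = $4. MC = 166 - 72q + 6q^2.
With P = $100 above the shutdown price, P = MC gives q = 11.
At P = $46 ≥ min AVC, set P = MC: q = 10. The firm stays open but cuts output.

Output falls from 11 to 10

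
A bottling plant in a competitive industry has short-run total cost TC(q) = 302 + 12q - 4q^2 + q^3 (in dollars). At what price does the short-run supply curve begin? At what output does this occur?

$8 per unit, at q = 2

The shutdown price is the minimum of AVC. VC = 12q - 4q^2 + q^3, so AVC = 12 - 4q + q^2.
At the minimum of AVC, MC = AVC. MC = 12 - 8q + 3q^2; setting MC = AVC gives 2q^2 - 4q = 0, so q = 2. min AVC = 8.
The firm shuts down for any P below $8.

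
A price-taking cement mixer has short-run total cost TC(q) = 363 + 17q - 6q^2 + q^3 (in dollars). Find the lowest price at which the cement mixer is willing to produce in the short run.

The shutdown price is the minimum of AVC. VC = 17q - 6q^2 + q^3, so AVC = 17 - 6q + q^2.
dAVC/dq = -6 + 2q = 0 gives q = 3. min AVC = 17 - 6·3 + 3^2 = 8.
So the shutdown price is $8.

$8 per unit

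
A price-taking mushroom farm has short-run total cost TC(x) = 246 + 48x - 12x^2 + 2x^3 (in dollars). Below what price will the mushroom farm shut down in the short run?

$30 per unit

Short-run supply begins at min AVC. From VC = 48x - 12x^2 + 2x^3, AVC = 48 - 12x + 2x^2.
dAVC/dx = -12 + 4x = 0 gives x = 3. min AVC = 48 - 12·3 + 2·3^2 = 30.
For P < $30 the firm produces nothing.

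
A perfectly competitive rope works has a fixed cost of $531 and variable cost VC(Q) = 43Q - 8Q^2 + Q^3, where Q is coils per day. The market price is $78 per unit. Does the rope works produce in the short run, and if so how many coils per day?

Variable cost is VC = 43Q - 8Q^2 + Q^3, so AVC = VC/Q = 43 - 8Q + Q^2 and MC = dTC/dQ = 43 - 16Q + 3Q^2.
The AVC parabola has its vertex at Q = 8/2 = 4, where AVC = 43 - 8·4 + 4^2 = $27.
Because $78 ≥ $27, revenue can cover variable cost; the firm operates.
Solving P = MC: -35 - 16Q + 3Q^2 = 0 ⇒ Q = -5/3 or 7. On the upward-sloping branch, Q* = 7.
Check: AVC at Q = 7 is $36 ≤ P, so revenue covers variable cost.
Profit = P·Q − TC = 78·7 − 783 = -$237, a loss, but smaller than the $531 fixed cost the firm would lose by shutting down.

Produce at Q = 7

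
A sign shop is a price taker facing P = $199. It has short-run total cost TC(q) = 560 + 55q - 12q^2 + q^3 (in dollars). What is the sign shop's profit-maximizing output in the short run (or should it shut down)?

Variable cost is VC = 55q - 12q^2 + q^3, so AVC = VC/q = 55 - 12q + q^2 and MC = dTC/dq = 55 - 24q + 3q^2.
The AVC parabola has its vertex at q = 12/2 = 6, where AVC = 55 - 12·6 + 6^2 = $19.
Since P = $199 ≥ min AVC = $19, price covers variable cost and the firm should produce.
Solving P = MC: -144 - 24q + 3q^2 = 0 ⇒ q = -4 or 12. On the upward-sloping branch, q* = 12.
Check: AVC at q = 12 is $55 ≤ P, so revenue covers variable cost.
Profit = P·q − TC = 199·12 − 1220 = $1168.

Produce at q = 12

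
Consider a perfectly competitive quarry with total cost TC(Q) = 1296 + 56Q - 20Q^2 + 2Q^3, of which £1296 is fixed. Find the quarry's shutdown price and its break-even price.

Shutdown price = £6; break-even price = £182

Shutdown price = min AVC. AVC = 56 - 20Q + 2Q^2, with vertex at Q = 5 and minimum £6.
ATC = 1296/Q + 56 - 20Q + 2Q^2. Setting dATC/dQ = −1296/Q^2 − 20 + 4Q = 0 gives Q = 9 (since 4·9^3 − 20·9^2 = 1296).
min ATC = 1296/9 + 56 − 20·9 + 2·9^2 = £182. That is the break-even price.
Between these two prices the firm operates at a loss; above £182 it earns a profit.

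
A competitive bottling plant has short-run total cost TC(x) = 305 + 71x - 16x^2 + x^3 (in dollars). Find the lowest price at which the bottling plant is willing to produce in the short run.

The firm shuts down when price falls below the minimum of average variable cost. AVC = VC/x = 71 - 16x + x^2.
At the minimum of AVC, MC = AVC. MC = 71 - 32x + 3x^2; setting MC = AVC gives 2x^2 - 16x = 0, so x = 8. min AVC = 7.
For P < $7 the firm produces nothing.

$7 per unit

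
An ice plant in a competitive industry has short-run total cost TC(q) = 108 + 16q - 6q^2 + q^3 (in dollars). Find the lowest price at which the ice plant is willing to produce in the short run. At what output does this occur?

$7 per unit, at q = 3

Short-run supply begins at min AVC. From VC = 16q - 6q^2 + q^3, AVC = 16 - 6q + q^2.
dAVC/dq = -6 + 2q = 0 gives q = 3. min AVC = 16 - 6·3 + 3^2 = 7.
So the shutdown price is $7.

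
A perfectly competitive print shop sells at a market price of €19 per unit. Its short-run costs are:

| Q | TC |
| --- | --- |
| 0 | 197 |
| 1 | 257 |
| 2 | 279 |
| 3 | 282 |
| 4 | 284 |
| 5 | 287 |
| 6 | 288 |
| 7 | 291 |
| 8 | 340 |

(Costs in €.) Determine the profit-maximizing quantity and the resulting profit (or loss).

Profit at each row (π = 19Q − TC): Q=0: -197; Q=1: -238; Q=2: -241; Q=3: -225; Q=4: -208; Q=5: -192; Q=6: -174; Q=7: -158; Q=8: -188.
Profit is maximized at Q = 7. AVC there is 94/7 = €13.43 ≤ P, so producing beats shutting down (which would give -€197).

Q = 7; profit = -€158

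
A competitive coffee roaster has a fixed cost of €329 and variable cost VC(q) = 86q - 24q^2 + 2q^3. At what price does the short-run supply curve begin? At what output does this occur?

Short-run supply begins at min AVC. From VC = 86q - 24q^2 + 2q^3, AVC = 86 - 24q + 2q^2.
At the minimum of AVC, MC = AVC. MC = 86 - 48q + 6q^2; setting MC = AVC gives 4q^2 - 24q = 0, so q = 6. min AVC = 14.
So the shutdown price is €14.

€14 per unit, at q = 6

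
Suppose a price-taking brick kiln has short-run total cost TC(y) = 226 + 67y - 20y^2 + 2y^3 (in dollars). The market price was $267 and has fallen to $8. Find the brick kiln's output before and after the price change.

Output falls from 10 to 0 (the firm shuts down)

MC = 67 - 40y + 6y^2; the shutdown threshold is min AVC = $17 (at y = 5).
With P = $267 above the shutdown price, P = MC gives y = 10.
At P = $8 < min AVC = $17, price no longer covers variable cost at any output, so the firm shuts down: y = 0.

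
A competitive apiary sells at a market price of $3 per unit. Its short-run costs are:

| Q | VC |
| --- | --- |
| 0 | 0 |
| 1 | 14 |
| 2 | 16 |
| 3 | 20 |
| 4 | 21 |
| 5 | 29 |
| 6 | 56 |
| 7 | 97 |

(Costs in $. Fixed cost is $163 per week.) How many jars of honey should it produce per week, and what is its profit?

Q = 0 (shut down); profit = -$163

Tabulate TR − TC: Q=0: -163; Q=1: -174; Q=2: -173; Q=3: -174; Q=4: -172; Q=5: -177; Q=6: -201; Q=7: -239.
Profit is highest at Q = 0. Equivalently, the lowest AVC in the table is 21/4 ≈ $5.25 at Q = 4, and P = $3 falls below it — price never covers variable cost, so the firm shuts down and loses only its fixed cost.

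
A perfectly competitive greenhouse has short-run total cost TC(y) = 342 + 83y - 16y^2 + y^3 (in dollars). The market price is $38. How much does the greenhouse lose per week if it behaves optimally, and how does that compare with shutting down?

Profit = -$180 at y = 9

AVC = 83 - 16y + y^2; min AVC = $19 at y = 8. Since P = $38 ≥ min AVC, the firm produces.
With MC = 83 - 32y + 3y^2, P = MC on the upward-sloping part at y* = 9.
TR = 38·9 = 342. TC = 342 + 180 = 522. Profit = 342 − 522 = -$180.
By producing, the firm covers all variable cost plus $162 of fixed cost; shutting down would lose the full $342.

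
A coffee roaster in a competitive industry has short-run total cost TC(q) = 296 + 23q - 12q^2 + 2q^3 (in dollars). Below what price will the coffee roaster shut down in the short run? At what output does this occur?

The firm shuts down when price falls below the minimum of average variable cost. AVC = VC/q = 23 - 12q + 2q^2.
dAVC/dq = -12 + 4q = 0 gives q = 3. min AVC = 23 - 12·3 + 2·3^2 = 5.
For P < $5 the firm produces nothing.

$5 per unit, at q = 3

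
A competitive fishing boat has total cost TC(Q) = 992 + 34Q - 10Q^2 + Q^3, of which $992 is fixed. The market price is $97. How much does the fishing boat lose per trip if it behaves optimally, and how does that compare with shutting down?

AVC = 34 - 10Q + Q^2 has its minimum $9 at Q = 5; price $97 clears that bar, so the firm operates.
MC = 34 - 20Q + 3Q^2. Setting P = MC and taking the root on the rising branch gives Q* = 9.
TR = 97·9 = 873. TC = 992 + 225 = 1217. Profit = 873 − 1217 = -$344.
By producing, the firm covers all variable cost plus $648 of fixed cost; shutting down would lose the full $992.

Profit = -$344 at Q = 9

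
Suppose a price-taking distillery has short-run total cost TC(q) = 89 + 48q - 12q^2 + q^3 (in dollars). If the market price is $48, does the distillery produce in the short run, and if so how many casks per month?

Produce at q = 8

Strip out fixed cost: VC = 48q - 12q^2 + q^3. Then AVC = 48 - 12q + q^2 and MC = 48 - 24q + 3q^2.
AVC hits its minimum where MC = AVC, at q = 6, giving min AVC = 48 - 12·6 + 6^2 = $12.
Because $48 ≥ $12, revenue can cover variable cost; the firm operates.
Set P = MC: 48 = 48 - 24q + 3q^2 → -24q + 3q^2 = 0. The roots are q = 0 and q = 8; the profit-maximizing output is on the rising part of MC, so q* = 8.
Check: AVC at q = 8 is $16 ≤ P, so revenue covers variable cost.
Profit = P·q − TC = 48·8 − 217 = $167.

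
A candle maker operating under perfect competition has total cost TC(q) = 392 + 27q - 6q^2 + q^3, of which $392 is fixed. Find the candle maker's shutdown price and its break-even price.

Shutdown price = $18; break-even price = $90

AVC = 27 - 6q + q^2; minimized at q = 3, giving min AVC = $18. That is the shutdown price.
ATC = 392/q + 27 - 6q + q^2. Setting dATC/dq = −392/q^2 − 6 + 2q = 0 gives q = 7 (since 2·7^3 − 6·7^2 = 392).
min ATC = 392/7 + 27 − 6·7 + 7^2 = $90. That is the break-even price.
Between these two prices the firm operates at a loss; above $90 it earns a profit.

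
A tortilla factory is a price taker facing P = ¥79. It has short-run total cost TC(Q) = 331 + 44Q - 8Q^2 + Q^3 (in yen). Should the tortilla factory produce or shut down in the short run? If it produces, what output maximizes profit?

Variable cost is VC = 44Q - 8Q^2 + Q^3, so AVC = VC/Q = 44 - 8Q + Q^2 and MC = dTC/dQ = 44 - 16Q + 3Q^2.
AVC hits its minimum where MC = AVC, at Q = 4, giving min AVC = 44 - 8·4 + 4^2 = ¥28.
P = ¥79 exceeds min AVC = ¥28, so the firm stays open.
Solving P = MC: -35 - 16Q + 3Q^2 = 0 ⇒ Q = -5/3 or 7. On the upward-sloping branch, Q* = 7.
Check: AVC at Q = 7 is ¥37 ≤ P, so revenue covers variable cost.
Profit = P·Q − TC = 79·7 − 590 = -¥37, a loss, but smaller than the ¥331 fixed cost the firm would lose by shutting down.

Produce at Q = 7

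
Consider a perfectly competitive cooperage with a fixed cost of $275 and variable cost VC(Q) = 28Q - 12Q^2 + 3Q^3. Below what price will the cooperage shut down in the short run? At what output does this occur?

Short-run supply begins at min AVC. From VC = 28Q - 12Q^2 + 3Q^3, AVC = 28 - 12Q + 3Q^2.
At the minimum of AVC, MC = AVC. MC = 28 - 24Q + 9Q^2; setting MC = AVC gives 6Q^2 - 12Q = 0, so Q = 2. min AVC = 16.
So the shutdown price is $16.

$16 per unit, at Q = 2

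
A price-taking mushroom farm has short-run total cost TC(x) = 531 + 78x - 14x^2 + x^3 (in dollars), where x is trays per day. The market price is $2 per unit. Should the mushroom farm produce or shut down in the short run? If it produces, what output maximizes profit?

Shut down

Strip out fixed cost: VC = 78x - 14x^2 + x^3. Then AVC = 78 - 14x + x^2 and MC = 78 - 28x + 3x^2.
AVC hits its minimum where MC = AVC, at x = 7, giving min AVC = 78 - 14·7 + 7^2 = $29.
Since P = $2 < min AVC = $29, price fails to cover variable cost at any output.
Best response: produce nothing and absorb the $531 fixed cost.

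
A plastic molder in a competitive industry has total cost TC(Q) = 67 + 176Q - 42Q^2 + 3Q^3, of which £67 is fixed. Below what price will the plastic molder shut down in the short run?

£29 per unit

The firm shuts down when price falls below the minimum of average variable cost. AVC = VC/Q = 176 - 42Q + 3Q^2.
At the minimum of AVC, MC = AVC. MC = 176 - 84Q + 9Q^2; setting MC = AVC gives 6Q^2 - 42Q = 0, so Q = 7. min AVC = 29.
The firm shuts down for any P below £29.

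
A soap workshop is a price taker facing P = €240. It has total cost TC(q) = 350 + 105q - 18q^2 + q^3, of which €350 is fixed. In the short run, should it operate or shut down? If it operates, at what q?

Strip out fixed cost: VC = 105q - 18q^2 + q^3. Then AVC = 105 - 18q + q^2 and MC = 105 - 36q + 3q^2.
The AVC parabola has its vertex at q = 18/2 = 9, where AVC = 105 - 18·9 + 9^2 = €24.
P = €240 exceeds min AVC = €24, so the firm stays open.
Set P = MC: 240 = 105 - 36q + 3q^2 → -135 - 36q + 3q^2 = 0. The roots are q = -3 and q = 15; the profit-maximizing output is on the rising part of MC, so q* = 15.
Check: AVC at q = 15 is €60 ≤ P, so revenue covers variable cost.
Profit = P·q − TC = 240·15 − 1250 = €2350.

Produce at q = 15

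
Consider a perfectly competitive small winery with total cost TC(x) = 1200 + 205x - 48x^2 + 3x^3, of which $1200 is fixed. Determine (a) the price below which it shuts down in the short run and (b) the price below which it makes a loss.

Shutdown price = $13; break-even price = $145

AVC = 205 - 48x + 3x^2; minimized at x = 8, giving min AVC = $13. That is the shutdown price.
ATC = 1200/x + 205 - 48x + 3x^2. Setting dATC/dx = −1200/x^2 − 48 + 6x = 0 gives x = 10 (since 6·10^3 − 48·10^2 = 1200).
min ATC = 1200/10 + 205 − 48·10 + 3·10^2 = $145. That is the break-even price.
Between these two prices the firm operates at a loss; above $145 it earns a profit.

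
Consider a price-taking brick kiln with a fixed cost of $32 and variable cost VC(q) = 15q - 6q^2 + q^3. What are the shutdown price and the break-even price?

Shutdown price = $6; break-even price = $15

AVC = 15 - 6q + q^2; minimized at q = 3, giving min AVC = $6. That is the shutdown price.
ATC = 32/q + 15 - 6q + q^2. Setting dATC/dq = −32/q^2 − 6 + 2q = 0 gives q = 4 (since 2·4^3 − 6·4^2 = 32).
min ATC = 32/4 + 15 − 6·4 + 4^2 = $15. That is the break-even price.
Between these two prices the firm operates at a loss; above $15 it earns a profit.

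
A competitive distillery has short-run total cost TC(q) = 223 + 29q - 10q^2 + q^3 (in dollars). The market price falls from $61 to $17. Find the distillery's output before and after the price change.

AVC = 29 - 10q + q^2, minimized at q = 5 where min AVC = $4. MC = 29 - 20q + 3q^2.
At P = $61 ≥ min AVC, set P = MC on the rising branch: q = 8.
At P = $17 ≥ min AVC, set P = MC: q = 6. The firm stays open but cuts output.

Output falls from 8 to 6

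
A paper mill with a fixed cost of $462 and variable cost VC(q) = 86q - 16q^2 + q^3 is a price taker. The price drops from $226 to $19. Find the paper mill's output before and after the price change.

Output falls from 14 to 0 (the firm shuts down)

MC = 86 - 32q + 3q^2; the shutdown threshold is min AVC = $22 (at q = 8).
At P = $226 ≥ min AVC, set P = MC on the rising branch: q = 14.
At P = $19 < min AVC = $22, price no longer covers variable cost at any output, so the firm shuts down: q = 0.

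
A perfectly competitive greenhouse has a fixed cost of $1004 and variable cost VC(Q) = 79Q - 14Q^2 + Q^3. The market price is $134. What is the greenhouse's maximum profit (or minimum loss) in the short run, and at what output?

AVC = 79 - 14Q + Q^2; min AVC = $30 at Q = 7. Since P = $134 ≥ min AVC, the firm produces.
With MC = 79 - 28Q + 3Q^2, P = MC on the upward-sloping part at Q* = 11.
TR = 134·11 = 1474. TC = 1004 + 506 = 1510. Profit = 1474 − 1510 = -$36.
By producing, the firm covers all variable cost plus $968 of fixed cost; shutting down would lose the full $1004.

Profit = -$36 at Q = 11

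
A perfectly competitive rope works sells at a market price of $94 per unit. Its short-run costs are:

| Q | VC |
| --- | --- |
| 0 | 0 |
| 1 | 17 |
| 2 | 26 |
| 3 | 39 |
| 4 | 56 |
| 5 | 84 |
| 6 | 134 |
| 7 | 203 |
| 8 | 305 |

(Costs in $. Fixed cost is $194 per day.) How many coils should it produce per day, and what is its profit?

Compute π = P·Q − TC at each output: Q=0: -194; Q=1: -117; Q=2: -32; Q=3: 49; Q=4: 126; Q=5: 192; Q=6: 236; Q=7: 261; Q=8: 253.
Profit is maximized at Q = 7. AVC there is 203/7 = $29 ≤ P, so producing beats shutting down (which would give -$194).

Q = 7; profit = $261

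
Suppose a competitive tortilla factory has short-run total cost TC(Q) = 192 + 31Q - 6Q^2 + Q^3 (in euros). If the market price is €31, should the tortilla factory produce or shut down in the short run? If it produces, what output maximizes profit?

Produce at Q = 4

From TC, MC = TC'(Q) = 31 - 12Q + 3Q^2 and AVC = VC/Q = 31 - 6Q + Q^2.
AVC hits its minimum where MC = AVC, at Q = 3, giving min AVC = 31 - 6·3 + 3^2 = €22.
Since P = €31 ≥ min AVC = €22, price covers variable cost and the firm should produce.
Solving P = MC: -12Q + 3Q^2 = 0 ⇒ Q = 0 or 4. On the upward-sloping branch, Q* = 4.
Check: AVC at Q = 4 is €23 ≤ P, so revenue covers variable cost.
Profit = P·Q − TC = 31·4 − 284 = -€160, a loss, but smaller than the €192 fixed cost the firm would lose by shutting down.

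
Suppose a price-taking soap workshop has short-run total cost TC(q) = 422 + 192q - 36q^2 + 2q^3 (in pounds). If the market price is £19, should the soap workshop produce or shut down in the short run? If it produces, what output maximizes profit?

Shut down

From TC, MC = TC'(q) = 192 - 72q + 6q^2 and AVC = VC/q = 192 - 36q + 2q^2.
The AVC parabola has its vertex at q = 36/4 = 9, where AVC = 192 - 36·9 + 2·9^2 = £30.
Since P = £19 < min AVC = £30, price fails to cover variable cost at any output.
The firm minimizes its loss by shutting down and losing only its fixed cost of £422.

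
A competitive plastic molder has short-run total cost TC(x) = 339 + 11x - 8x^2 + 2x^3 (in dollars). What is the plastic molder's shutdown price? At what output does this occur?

The firm shuts down when price falls below the minimum of average variable cost. AVC = VC/x = 11 - 8x + 2x^2.
At the minimum of AVC, MC = AVC. MC = 11 - 16x + 6x^2; setting MC = AVC gives 4x^2 - 8x = 0, so x = 2. min AVC = 3.
For P < $3 the firm produces nothing.

$3 per unit, at x = 2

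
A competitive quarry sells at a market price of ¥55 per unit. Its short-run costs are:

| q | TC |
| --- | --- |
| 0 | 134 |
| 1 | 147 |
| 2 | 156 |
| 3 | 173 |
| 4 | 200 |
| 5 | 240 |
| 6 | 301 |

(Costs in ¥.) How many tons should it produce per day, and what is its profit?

Profit at each row (π = 55q − TC): q=0: -134; q=1: -92; q=2: -46; q=3: -8; q=4: 20; q=5: 35; q=6: 29.
Profit is maximized at q = 5. AVC there is 106/5 = ¥21.20 ≤ P, so producing beats shutting down (which would give -¥134).

q = 5; profit = ¥35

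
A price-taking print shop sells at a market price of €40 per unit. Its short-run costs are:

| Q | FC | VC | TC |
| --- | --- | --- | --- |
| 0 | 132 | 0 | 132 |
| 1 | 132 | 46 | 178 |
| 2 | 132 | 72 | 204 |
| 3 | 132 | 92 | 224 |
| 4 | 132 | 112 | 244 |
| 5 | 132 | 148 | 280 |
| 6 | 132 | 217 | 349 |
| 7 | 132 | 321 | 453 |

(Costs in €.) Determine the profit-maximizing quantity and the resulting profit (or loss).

Q = 5; profit = -€80

Profit at each row (π = 40Q − TC): Q=0: -132; Q=1: -138; Q=2: -124; Q=3: -104; Q=4: -84; Q=5: -80; Q=6: -109; Q=7: -173.
Profit is maximized at Q = 5. AVC there is 148/5 = €29.60 ≤ P, so producing beats shutting down (which would give -€132).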